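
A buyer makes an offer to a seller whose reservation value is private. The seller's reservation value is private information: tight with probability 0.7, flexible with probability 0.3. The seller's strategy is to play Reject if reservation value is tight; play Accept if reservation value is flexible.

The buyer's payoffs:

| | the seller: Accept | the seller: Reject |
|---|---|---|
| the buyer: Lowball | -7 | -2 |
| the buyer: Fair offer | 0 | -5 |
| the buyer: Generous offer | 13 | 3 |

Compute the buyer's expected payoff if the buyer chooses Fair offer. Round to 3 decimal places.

-3.500

Take the expectation over the seller's reservation value, weighting each type's action by its prior probability.
E[Fair offer] = 0.7·(-5) + 0.3·0 = (-3.5) + 0 = -3.5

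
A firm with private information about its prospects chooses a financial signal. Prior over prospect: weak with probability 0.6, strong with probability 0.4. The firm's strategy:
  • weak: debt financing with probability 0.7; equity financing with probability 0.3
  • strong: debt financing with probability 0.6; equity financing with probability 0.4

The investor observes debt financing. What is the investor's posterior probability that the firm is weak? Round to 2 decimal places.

P(debt financing) = 0.6·0.7 + 0.4·0.6 = 0.66
P(weak | debt financing) = (0.6·0.7) / 0.66 = 0.42 / 0.66 = 0.636364

0.64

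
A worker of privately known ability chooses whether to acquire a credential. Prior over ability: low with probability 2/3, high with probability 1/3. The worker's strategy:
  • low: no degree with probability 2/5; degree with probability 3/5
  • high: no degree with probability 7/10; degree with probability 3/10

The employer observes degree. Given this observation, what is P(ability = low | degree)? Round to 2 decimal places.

0.80

P(degree) = (2/3)·(3/5) + (1/3)·(3/10) = 1/2
P(low | degree) = ((2/3)·(3/5)) / (1/2) = (2/5) / (1/2) = 4/5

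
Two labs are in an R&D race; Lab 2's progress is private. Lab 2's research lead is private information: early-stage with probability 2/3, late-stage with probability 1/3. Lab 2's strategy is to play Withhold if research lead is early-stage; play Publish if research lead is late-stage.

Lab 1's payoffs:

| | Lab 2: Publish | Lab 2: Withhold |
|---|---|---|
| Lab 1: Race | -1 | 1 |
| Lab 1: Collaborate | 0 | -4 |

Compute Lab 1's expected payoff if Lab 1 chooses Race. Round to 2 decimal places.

0.33

E[Race] = 2/3·1 + 1/3·(-1) = 2/3 + (-1/3) = 1/3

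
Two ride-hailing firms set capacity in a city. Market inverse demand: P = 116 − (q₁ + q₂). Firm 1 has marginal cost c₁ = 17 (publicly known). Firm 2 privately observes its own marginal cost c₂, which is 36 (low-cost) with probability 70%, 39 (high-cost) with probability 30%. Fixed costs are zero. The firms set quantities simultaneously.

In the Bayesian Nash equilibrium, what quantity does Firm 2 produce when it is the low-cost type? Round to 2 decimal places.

Firm 2 with cost c maximizes (116 − (q₁+q₂) − c)·q₂, giving q₂(c) = (116 − c − q₁)/2.
E[c₂] = 0.7·36 + 0.3·39 = 36.9
Firm 1's FOC against E[q₂] yields q₁ = (116 − 2·17 + E[c₂])/3 = (116 − 34 + 36.9)/3 = 39.6333.
q₂(low-cost) = (116 − 36 − 39.6333)/2 = 20.1833.

20.18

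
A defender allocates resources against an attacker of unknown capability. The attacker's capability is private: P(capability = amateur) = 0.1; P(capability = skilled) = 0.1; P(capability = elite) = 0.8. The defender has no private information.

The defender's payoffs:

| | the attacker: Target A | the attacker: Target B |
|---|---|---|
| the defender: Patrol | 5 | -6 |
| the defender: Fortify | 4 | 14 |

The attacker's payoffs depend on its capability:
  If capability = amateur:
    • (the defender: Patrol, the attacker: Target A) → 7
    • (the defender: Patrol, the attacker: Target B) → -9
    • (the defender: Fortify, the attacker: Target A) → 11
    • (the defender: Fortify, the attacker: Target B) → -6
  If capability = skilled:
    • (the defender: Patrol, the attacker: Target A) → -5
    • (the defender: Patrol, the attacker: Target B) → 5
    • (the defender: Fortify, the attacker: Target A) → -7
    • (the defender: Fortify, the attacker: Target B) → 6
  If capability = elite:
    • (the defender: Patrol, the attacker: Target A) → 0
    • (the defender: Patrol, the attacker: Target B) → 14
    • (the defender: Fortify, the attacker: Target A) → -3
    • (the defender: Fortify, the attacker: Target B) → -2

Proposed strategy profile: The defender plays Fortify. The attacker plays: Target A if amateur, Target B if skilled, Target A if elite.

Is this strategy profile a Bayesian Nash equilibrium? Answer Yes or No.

No

A profile is a BNE iff every type of every player is best-responding given beliefs about the other side.
The defender plays Fortify: E[Fortify] = 0.1·(4) + 0.1·(14) + 0.8·(4) = 5; E[Patrol] = 3.9. Best-responding. ✓
The attacker (capability amateur), facing Fortify: Target A gives 11, Target B gives -6. Proposed Target A is best. ✓
The attacker (capability skilled), facing Fortify: Target A gives -7, Target B gives 6. Proposed Target B is best. ✓
The attacker (capability elite), facing Fortify: Target A gives -3, Target B gives -2. Proposed Target A is not best — profitable deviation exists. ✗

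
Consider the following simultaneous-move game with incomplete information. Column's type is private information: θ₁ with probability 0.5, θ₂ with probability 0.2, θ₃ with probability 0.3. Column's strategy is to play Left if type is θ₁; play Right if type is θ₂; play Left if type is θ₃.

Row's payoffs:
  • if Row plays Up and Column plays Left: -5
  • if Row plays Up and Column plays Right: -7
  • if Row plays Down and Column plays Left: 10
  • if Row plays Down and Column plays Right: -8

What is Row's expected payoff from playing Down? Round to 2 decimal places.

6.40

Take the expectation over Column's type, weighting each type's action by its prior probability.
E[Down] = 0.5·10 + 0.2·(-8) + 0.3·10 = 5 + (-1.6) + 3 = 6.4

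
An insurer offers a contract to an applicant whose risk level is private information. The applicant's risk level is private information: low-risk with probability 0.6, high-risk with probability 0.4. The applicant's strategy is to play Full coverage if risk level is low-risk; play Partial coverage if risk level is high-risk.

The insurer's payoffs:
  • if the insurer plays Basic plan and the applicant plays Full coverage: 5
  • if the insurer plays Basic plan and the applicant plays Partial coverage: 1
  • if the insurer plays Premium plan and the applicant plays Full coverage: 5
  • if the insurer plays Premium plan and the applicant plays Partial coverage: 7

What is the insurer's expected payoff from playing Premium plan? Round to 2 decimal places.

5.80

Take the expectation over the applicant's risk level, weighting each type's action by its prior probability.
E[Premium plan] = 0.6·5 + 0.4·7 = 3 + 2.8 = 5.8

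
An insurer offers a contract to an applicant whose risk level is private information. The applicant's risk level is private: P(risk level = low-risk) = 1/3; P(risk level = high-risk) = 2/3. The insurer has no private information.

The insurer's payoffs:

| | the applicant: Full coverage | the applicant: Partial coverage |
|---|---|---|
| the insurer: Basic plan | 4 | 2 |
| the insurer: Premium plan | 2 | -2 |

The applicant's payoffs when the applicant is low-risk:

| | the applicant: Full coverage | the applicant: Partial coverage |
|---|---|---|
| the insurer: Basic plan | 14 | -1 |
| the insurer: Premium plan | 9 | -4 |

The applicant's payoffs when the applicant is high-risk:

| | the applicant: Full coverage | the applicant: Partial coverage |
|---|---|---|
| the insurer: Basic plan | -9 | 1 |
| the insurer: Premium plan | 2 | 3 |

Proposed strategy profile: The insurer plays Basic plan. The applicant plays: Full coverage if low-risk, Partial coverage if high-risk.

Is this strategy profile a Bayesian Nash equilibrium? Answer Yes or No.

A profile is a BNE iff every type of every player is best-responding given beliefs about the other side.
The insurer plays Basic plan: E[Basic plan] = 1/3·(4) + 2/3·(2) = 8/3; E[Premium plan] = -2/3. Best-responding. ✓
The applicant (risk level low-risk), facing Basic plan: Full coverage gives 14, Partial coverage gives -1. Proposed Full coverage is best. ✓
The applicant (risk level high-risk), facing Basic plan: Full coverage gives -9, Partial coverage gives 1. Proposed Partial coverage is best. ✓

Yes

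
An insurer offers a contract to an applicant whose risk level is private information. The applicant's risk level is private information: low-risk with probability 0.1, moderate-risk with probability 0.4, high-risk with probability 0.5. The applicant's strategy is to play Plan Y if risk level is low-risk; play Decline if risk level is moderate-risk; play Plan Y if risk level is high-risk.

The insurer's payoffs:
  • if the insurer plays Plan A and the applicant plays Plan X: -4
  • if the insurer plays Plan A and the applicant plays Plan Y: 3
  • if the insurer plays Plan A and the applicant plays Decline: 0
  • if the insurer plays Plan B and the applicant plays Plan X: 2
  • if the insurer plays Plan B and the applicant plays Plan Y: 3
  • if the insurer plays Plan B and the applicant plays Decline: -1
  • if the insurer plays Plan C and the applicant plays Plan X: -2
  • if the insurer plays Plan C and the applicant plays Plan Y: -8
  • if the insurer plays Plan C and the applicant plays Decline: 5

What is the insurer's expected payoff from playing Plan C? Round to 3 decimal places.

Take the expectation over the applicant's risk level, weighting each type's action by its prior probability.
E[Plan C] = 0.1·(-8) + 0.4·5 + 0.5·(-8) = (-0.8) + 2 + (-4) = -2.8

-2.800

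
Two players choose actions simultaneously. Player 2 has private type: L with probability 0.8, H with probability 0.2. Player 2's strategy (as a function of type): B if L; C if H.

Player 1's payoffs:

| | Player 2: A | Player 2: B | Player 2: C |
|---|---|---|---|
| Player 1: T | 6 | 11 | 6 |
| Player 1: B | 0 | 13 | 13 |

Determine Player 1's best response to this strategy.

B

Compute Player 1's expected payoff for each action, taking the expectation over Player 2's type.
E[T] = 0.8·(11) + 0.2·(6) = 10
E[B] = 0.8·(13) + 0.2·(13) = 13
Best response: B (13 is the largest).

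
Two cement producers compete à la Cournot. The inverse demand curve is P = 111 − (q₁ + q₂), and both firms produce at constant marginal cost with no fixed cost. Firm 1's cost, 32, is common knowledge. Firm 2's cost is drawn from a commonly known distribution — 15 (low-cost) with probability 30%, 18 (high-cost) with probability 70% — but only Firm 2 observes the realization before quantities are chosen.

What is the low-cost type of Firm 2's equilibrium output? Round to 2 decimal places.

37.32

Type-c best response for Firm 2: q₂(c) = (111 − c)/2 − q₁/2.
Firm 1 maximizes expected profit; its first-order condition is 111 − 2q₁ − E[q₂] − 32 = 0.
Substituting E[q₂] and solving: E[c₂] = 17.1, so q₁ = (111 − 2·32 + 17.1)/3 = 21.3667.
q₂(low-cost) = (111 − 15 − 21.3667)/2 = 37.3167.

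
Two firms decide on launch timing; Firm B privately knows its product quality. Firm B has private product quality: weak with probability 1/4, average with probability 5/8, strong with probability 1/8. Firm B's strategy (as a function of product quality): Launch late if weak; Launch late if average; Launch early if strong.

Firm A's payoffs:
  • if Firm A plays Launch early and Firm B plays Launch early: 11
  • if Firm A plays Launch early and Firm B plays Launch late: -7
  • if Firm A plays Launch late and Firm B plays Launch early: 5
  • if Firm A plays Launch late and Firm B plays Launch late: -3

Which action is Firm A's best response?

E[Launch early] = 1/4·(-7) + 5/8·(-7) + 1/8·(11) = -19/4
E[Launch late] = 1/4·(-3) + 5/8·(-3) + 1/8·(5) = -2
Best response: Launch late (-2 is the largest).

Launch late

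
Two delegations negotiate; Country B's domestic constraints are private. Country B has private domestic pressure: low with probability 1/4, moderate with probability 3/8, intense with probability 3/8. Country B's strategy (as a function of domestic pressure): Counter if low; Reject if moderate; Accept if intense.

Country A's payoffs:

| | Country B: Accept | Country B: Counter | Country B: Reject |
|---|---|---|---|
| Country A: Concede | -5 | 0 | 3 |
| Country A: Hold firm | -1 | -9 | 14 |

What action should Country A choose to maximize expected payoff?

Hold firm

E[Concede] = 1/4·(0) + 3/8·(3) + 3/8·(-5) = -3/4
E[Hold firm] = 1/4·(-9) + 3/8·(14) + 3/8·(-1) = 21/8
Best response: Hold firm (21/8 is the largest).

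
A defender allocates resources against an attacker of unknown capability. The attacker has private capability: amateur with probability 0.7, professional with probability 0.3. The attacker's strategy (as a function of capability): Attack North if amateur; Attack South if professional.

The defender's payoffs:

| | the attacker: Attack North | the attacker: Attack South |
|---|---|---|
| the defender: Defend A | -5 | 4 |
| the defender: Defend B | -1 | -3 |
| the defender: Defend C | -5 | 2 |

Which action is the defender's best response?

Defend B

E[Defend A] = 0.7·(-5) + 0.3·(4) = -2.3
E[Defend B] = 0.7·(-1) + 0.3·(-3) = -1.6
E[Defend C] = 0.7·(-5) + 0.3·(2) = -2.9
Best response: Defend B (-1.6 is the largest).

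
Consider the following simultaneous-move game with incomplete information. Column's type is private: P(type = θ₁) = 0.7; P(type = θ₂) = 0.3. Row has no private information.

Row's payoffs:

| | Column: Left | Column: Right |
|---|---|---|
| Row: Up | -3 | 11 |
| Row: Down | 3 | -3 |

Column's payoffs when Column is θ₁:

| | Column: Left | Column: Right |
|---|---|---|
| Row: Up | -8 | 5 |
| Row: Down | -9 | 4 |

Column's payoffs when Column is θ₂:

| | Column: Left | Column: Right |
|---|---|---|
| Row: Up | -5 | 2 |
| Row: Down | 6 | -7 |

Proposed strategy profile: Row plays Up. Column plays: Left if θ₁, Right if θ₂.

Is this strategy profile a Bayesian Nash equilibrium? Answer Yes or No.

No

A profile is a BNE iff every type of every player is best-responding given beliefs about the other side.
Row plays Up: E[Up] = 0.7·(-3) + 0.3·(11) = 1.2; E[Down] = 1.2. Best-responding. ✓
Column (type θ₁), facing Up: Left gives -8, Right gives 5. Proposed Left is not best — profitable deviation exists. ✗
Column (type θ₂), facing Up: Left gives -5, Right gives 2. Proposed Right is best. ✓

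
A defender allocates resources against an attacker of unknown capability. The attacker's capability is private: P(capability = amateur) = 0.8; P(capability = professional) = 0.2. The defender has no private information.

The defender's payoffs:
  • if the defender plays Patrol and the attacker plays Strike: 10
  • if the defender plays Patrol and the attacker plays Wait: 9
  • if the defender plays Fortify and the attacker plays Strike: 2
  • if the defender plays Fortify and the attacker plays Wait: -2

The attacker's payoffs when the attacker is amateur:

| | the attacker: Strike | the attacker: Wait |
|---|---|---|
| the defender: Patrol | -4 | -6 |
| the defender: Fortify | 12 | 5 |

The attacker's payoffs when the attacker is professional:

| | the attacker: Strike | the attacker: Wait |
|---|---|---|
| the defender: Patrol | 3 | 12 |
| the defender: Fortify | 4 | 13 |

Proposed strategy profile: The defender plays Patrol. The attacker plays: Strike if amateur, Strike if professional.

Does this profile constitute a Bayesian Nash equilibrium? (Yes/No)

No

The defender plays Patrol: E[Patrol] = 0.8·(10) + 0.2·(10) = 10; E[Fortify] = 2. Best-responding. ✓
The attacker (capability amateur), facing Patrol: Strike gives -4, Wait gives -6. Proposed Strike is best. ✓
The attacker (capability professional), facing Patrol: Strike gives 3, Wait gives 12. Proposed Strike is not best — profitable deviation exists. ✗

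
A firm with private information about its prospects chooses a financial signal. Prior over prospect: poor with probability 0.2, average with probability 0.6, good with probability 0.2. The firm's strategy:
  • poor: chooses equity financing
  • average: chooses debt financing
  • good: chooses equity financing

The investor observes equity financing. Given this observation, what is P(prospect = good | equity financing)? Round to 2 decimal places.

0.50

P(equity financing) = 0.2·1 + 0.6·0 + 0.2·1 = 0.4
P(good | equity financing) = (0.2·1) / 0.4 = 0.2 / 0.4 = 0.5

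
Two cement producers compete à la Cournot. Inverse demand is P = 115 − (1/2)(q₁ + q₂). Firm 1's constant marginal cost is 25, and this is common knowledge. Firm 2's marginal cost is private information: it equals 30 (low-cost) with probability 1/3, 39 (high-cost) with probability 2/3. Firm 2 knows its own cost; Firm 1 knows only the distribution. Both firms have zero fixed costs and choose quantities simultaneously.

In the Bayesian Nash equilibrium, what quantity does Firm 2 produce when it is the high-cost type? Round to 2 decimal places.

42.33

Firm 2 with cost c maximizes (115 − (1/2)(q₁+q₂) − c)·q₂, giving q₂(c) = (115 − c − (1/2)q₁).
E[c₂] = 1/3·30 + 2/3·39 = 36
Firm 1's FOC against E[q₂] yields q₁ = (115 − 2·25 + E[c₂])/(3/2) = (115 − 50 + 36)/(3/2) = 67.3333.
q₂(high-cost) = (115 − 39 − (1/2)·67.3333) = 42.3333.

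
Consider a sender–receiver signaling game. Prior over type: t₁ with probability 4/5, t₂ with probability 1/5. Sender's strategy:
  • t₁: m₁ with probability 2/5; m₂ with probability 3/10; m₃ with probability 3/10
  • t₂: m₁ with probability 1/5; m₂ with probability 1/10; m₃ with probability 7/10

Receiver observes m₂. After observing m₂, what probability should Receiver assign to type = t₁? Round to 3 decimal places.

0.923

Apply Bayes' rule using the sender's strategy as the likelihood.
P(m₂) = (4/5)·(3/10) + (1/5)·(1/10) = 13/50
P(t₁ | m₂) = ((4/5)·(3/10)) / (13/50) = (6/25) / (13/50) = 12/13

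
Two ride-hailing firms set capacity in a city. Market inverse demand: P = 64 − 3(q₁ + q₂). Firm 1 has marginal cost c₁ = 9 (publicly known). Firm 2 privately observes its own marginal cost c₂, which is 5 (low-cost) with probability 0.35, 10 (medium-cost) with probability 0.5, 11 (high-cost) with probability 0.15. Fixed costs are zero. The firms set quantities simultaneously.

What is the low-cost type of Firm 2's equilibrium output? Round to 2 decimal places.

6.81

Each type of Firm 2 best-responds to q₁; Firm 1 best-responds to the expected q₂ over Firm 2's types.
Firm 2 with cost c maximizes (64 − 3(q₁+q₂) − c)·q₂, giving q₂(c) = (64 − c − 3q₁)/6.
E[c₂] = 0.35·5 + 0.5·10 + 0.15·11 = 8.4
Firm 1's FOC against E[q₂] yields q₁ = (64 − 2·9 + E[c₂])/9 = (64 − 18 + 8.4)/9 = 6.04444.
q₂(low-cost) = (64 − 5 − 3·6.04444)/6 = 6.81111.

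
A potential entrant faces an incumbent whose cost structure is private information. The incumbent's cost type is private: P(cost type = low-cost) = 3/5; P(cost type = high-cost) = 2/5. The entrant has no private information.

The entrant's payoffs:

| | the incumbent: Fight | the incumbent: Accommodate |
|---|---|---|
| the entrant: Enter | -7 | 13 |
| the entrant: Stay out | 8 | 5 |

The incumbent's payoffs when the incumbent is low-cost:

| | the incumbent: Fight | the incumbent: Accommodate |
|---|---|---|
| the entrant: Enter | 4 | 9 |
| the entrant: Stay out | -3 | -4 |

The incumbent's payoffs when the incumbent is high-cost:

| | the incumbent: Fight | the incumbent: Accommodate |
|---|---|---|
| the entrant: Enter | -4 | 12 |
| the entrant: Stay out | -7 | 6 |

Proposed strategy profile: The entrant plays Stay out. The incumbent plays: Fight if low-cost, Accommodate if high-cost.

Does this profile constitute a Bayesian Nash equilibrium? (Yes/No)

Yes

The entrant plays Stay out: E[Stay out] = 3/5·(8) + 2/5·(5) = 34/5; E[Enter] = 1. Best-responding. ✓
The incumbent (cost type low-cost), facing Stay out: Fight gives -3, Accommodate gives -4. Proposed Fight is best. ✓
The incumbent (cost type high-cost), facing Stay out: Fight gives -7, Accommodate gives 6. Proposed Accommodate is best. ✓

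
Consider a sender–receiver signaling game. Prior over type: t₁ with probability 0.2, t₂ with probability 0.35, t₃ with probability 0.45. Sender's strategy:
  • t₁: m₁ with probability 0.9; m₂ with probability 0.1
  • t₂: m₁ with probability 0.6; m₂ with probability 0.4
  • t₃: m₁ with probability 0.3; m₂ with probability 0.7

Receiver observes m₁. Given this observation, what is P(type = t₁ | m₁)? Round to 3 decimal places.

0.343

Apply Bayes' rule using the sender's strategy as the likelihood.
P(m₁) = 0.2·0.9 + 0.35·0.6 + 0.45·0.3 = 0.525
P(t₁ | m₁) = (0.2·0.9) / 0.525 = 0.18 / 0.525 = 0.342857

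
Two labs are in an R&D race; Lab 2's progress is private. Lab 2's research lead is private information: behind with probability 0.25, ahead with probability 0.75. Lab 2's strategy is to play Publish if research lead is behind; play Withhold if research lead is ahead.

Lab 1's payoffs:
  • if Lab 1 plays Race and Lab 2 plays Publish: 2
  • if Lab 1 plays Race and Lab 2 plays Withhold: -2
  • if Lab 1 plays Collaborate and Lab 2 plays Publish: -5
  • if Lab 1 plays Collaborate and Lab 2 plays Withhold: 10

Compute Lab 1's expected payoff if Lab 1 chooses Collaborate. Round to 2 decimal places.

6.25

E[Collaborate] = 0.25·(-5) + 0.75·10 = (-1.25) + 7.5 = 6.25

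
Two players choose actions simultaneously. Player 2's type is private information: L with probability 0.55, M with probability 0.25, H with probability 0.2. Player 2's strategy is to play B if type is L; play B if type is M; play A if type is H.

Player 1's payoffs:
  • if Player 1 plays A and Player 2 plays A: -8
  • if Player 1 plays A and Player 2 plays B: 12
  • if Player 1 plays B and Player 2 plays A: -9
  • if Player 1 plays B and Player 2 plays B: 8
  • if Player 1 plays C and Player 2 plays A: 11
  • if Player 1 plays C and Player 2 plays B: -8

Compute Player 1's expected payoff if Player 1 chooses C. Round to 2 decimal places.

-4.20

Take the expectation over Player 2's type, weighting each type's action by its prior probability.
E[C] = 0.55·(-8) + 0.25·(-8) + 0.2·11 = (-4.4) + (-2) + 2.2 = -4.2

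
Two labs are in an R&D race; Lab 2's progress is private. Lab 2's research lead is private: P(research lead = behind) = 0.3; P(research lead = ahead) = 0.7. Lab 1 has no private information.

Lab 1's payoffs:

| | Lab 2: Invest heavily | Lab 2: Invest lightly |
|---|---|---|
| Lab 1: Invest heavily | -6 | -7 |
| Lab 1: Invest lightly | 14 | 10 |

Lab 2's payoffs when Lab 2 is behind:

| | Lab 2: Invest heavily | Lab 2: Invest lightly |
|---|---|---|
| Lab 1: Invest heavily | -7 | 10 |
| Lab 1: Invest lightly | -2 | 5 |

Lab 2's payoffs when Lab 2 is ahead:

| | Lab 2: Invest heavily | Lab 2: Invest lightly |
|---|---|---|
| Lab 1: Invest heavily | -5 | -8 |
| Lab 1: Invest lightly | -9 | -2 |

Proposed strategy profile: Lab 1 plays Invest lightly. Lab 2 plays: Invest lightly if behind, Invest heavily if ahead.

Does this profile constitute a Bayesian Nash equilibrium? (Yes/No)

A profile is a BNE iff every type of every player is best-responding given beliefs about the other side.
Lab 1 plays Invest lightly: E[Invest lightly] = 0.3·(10) + 0.7·(14) = 12.8; E[Invest heavily] = -6.3. Best-responding. ✓
Lab 2 (research lead behind), facing Invest lightly: Invest heavily gives -2, Invest lightly gives 5. Proposed Invest lightly is best. ✓
Lab 2 (research lead ahead), facing Invest lightly: Invest heavily gives -9, Invest lightly gives -2. Proposed Invest heavily is not best — profitable deviation exists. ✗

No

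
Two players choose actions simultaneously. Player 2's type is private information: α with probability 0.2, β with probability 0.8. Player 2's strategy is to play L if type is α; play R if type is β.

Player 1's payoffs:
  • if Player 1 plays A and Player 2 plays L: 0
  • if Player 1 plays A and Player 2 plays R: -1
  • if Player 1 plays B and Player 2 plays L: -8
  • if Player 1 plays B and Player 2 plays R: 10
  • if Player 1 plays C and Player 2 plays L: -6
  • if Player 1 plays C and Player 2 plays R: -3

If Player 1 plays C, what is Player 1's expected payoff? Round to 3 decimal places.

E[C] = 0.2·(-6) + 0.8·(-3) = (-1.2) + (-2.4) = -3.6

-3.600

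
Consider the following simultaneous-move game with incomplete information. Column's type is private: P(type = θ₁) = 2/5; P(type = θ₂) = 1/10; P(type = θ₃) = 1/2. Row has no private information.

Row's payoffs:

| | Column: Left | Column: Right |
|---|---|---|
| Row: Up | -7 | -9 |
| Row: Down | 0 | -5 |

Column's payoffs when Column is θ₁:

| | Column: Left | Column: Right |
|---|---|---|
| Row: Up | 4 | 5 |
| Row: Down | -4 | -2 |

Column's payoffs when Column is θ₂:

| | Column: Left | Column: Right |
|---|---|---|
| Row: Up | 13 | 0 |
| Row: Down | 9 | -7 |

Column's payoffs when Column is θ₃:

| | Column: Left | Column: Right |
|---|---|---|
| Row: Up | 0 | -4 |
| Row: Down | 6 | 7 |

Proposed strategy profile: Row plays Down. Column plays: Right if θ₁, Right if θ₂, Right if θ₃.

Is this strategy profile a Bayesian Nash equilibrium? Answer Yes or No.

No

Row plays Down: E[Down] = 2/5·(-5) + 1/10·(-5) + 1/2·(-5) = -5; E[Up] = -9. Best-responding. ✓
Column (type θ₁), facing Down: Left gives -4, Right gives -2. Proposed Right is best. ✓
Column (type θ₂), facing Down: Left gives 9, Right gives -7. Proposed Right is not best — profitable deviation exists. ✗
Column (type θ₃), facing Down: Left gives 6, Right gives 7. Proposed Right is best. ✓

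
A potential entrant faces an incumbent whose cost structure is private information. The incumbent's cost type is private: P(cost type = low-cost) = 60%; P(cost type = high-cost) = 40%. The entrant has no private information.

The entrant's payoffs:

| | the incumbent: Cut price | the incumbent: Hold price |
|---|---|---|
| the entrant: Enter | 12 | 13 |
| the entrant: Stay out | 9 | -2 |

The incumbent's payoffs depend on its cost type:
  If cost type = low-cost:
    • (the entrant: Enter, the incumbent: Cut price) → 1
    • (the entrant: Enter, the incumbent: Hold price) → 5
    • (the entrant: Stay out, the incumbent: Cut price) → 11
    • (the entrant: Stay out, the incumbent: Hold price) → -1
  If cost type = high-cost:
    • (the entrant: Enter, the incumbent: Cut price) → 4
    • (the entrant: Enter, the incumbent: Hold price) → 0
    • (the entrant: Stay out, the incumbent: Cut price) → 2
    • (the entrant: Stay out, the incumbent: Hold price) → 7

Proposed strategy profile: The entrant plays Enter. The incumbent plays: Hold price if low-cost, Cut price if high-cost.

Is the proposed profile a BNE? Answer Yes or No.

A profile is a BNE iff every type of every player is best-responding given beliefs about the other side.
The entrant plays Enter: E[Enter] = 0.6·(13) + 0.4·(12) = 12.6; E[Stay out] = 2.4. Best-responding. ✓
The incumbent (cost type low-cost), facing Enter: Cut price gives 1, Hold price gives 5. Proposed Hold price is best. ✓
The incumbent (cost type high-cost), facing Enter: Cut price gives 4, Hold price gives 0. Proposed Cut price is best. ✓

Yes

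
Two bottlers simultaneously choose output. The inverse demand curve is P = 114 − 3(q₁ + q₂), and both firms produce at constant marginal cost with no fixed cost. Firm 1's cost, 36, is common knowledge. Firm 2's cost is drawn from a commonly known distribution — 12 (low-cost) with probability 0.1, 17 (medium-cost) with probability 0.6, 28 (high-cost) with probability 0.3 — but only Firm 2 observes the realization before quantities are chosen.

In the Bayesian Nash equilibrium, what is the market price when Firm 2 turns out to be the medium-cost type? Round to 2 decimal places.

55.20

Each type of Firm 2 best-responds to q₁; Firm 1 best-responds to the expected q₂ over Firm 2's types.
Firm 2 with cost c maximizes (114 − 3(q₁+q₂) − c)·q₂, giving q₂(c) = (114 − c − 3q₁)/6.
E[c₂] = 0.1·12 + 0.6·17 + 0.3·28 = 19.8
Firm 1's FOC against E[q₂] yields q₁ = (114 − 2·36 + E[c₂])/9 = (114 − 72 + 19.8)/9 = 6.86667.
q₂(medium-cost) = 12.7333, so P = 114 − 3·(6.86667 + 12.7333) = 55.2.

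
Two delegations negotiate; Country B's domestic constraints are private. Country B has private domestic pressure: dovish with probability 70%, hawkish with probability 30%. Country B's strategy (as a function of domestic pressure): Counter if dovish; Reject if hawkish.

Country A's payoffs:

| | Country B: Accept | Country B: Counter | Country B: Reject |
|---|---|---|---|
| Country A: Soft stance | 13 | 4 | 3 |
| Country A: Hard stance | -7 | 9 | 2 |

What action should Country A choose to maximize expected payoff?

Hard stance

E[Soft stance] = 0.7·(4) + 0.3·(3) = 3.7
E[Hard stance] = 0.7·(9) + 0.3·(2) = 6.9
Best response: Hard stance (6.9 is the largest).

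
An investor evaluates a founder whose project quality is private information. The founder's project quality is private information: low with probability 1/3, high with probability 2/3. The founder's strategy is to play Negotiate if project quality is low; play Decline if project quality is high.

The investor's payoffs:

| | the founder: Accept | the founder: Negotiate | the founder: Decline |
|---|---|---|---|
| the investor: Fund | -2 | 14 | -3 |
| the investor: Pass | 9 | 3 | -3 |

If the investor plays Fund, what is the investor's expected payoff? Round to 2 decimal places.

2.67

Take the expectation over the founder's project quality, weighting each type's action by its prior probability.
E[Fund] = 1/3·14 + 2/3·(-3) = 14/3 + (-2) = 8/3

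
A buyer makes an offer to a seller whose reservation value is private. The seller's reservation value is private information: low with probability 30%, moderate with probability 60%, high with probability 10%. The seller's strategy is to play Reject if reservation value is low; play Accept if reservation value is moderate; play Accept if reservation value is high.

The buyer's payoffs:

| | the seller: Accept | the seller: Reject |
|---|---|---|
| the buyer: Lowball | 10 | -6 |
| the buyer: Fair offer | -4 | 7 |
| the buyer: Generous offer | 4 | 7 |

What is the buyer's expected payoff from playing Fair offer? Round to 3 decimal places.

-0.700

Take the expectation over the seller's reservation value, weighting each type's action by its prior probability.
E[Fair offer] = 0.3·7 + 0.6·(-4) + 0.1·(-4) = 2.1 + (-2.4) + (-0.4) = -0.7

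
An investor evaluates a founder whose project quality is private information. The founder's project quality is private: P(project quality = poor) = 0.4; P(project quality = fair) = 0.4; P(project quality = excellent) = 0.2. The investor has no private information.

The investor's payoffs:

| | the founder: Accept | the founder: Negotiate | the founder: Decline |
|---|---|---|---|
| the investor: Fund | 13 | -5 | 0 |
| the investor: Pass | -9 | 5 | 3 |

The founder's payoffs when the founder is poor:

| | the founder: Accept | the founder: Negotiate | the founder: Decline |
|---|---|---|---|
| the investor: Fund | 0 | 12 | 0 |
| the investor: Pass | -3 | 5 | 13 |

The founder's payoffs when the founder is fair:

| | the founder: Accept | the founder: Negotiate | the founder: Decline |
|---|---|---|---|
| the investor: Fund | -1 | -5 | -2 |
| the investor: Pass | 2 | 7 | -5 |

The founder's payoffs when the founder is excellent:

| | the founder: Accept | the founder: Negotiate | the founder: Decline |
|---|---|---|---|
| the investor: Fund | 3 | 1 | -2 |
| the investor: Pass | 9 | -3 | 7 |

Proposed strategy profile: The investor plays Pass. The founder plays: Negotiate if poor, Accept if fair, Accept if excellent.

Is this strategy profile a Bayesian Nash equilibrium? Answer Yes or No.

The investor plays Pass: E[Pass] = 0.4·(5) + 0.4·(-9) + 0.2·(-9) = -3.4; E[Fund] = 5.8. Not best-responding. ✗
The founder (project quality poor), facing Pass: Accept gives -3, Negotiate gives 5, Decline gives 13. Proposed Negotiate is not best — profitable deviation exists. ✗
The founder (project quality fair), facing Pass: Accept gives 2, Negotiate gives 7, Decline gives -5. Proposed Accept is not best — profitable deviation exists. ✗
The founder (project quality excellent), facing Pass: Accept gives 9, Negotiate gives -3, Decline gives 7. Proposed Accept is best. ✓

No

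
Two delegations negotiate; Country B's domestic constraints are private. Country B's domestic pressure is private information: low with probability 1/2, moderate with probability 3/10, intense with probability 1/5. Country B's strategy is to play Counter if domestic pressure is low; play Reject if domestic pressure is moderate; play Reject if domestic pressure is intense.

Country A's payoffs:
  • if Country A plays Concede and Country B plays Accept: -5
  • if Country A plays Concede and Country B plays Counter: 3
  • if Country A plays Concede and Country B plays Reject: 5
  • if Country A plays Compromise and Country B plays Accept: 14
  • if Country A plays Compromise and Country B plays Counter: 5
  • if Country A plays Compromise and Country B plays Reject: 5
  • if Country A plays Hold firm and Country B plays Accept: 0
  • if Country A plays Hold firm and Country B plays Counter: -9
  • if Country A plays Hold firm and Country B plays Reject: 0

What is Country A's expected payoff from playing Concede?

4

E[Concede] = 1/2·3 + 3/10·5 + 1/5·5 = 3/2 + 3/2 + 1 = 4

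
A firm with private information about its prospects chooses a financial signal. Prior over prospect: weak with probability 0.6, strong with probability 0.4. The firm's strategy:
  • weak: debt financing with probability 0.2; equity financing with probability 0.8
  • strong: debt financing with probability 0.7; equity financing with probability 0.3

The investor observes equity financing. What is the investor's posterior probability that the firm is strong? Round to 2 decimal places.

0.20

P(equity financing) = 0.6·0.8 + 0.4·0.3 = 0.6
P(strong | equity financing) = (0.4·0.3) / 0.6 = 0.12 / 0.6 = 0.2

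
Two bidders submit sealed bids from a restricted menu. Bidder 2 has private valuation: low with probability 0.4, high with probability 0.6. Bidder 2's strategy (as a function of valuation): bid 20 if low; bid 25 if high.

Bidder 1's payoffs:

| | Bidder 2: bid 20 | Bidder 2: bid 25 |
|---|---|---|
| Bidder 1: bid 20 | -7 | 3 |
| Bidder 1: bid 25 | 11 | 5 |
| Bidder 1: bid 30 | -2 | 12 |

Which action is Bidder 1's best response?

bid 25

E[bid 20] = 0.4·(-7) + 0.6·(3) = -1
E[bid 25] = 0.4·(11) + 0.6·(5) = 7.4
E[bid 30] = 0.4·(-2) + 0.6·(12) = 6.4
Best response: bid 25 (7.4 is the largest).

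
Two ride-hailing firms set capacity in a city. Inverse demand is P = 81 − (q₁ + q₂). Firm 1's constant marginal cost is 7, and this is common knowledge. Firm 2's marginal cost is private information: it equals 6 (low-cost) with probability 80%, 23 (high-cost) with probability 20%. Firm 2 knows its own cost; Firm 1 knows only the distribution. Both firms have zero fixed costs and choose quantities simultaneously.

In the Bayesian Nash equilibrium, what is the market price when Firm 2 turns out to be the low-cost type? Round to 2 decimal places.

30.77

Type-c best response for Firm 2: q₂(c) = (81 − c)/2 − q₁/2.
Firm 1 maximizes expected profit; its first-order condition is 81 − 2q₁ − E[q₂] − 7 = 0.
Substituting E[q₂] and solving: E[c₂] = 9.4, so q₁ = (81 − 2·7 + 9.4)/3 = 25.4667.
q₂(low-cost) = 24.7667, so P = 81 − (25.4667 + 24.7667) = 30.7667.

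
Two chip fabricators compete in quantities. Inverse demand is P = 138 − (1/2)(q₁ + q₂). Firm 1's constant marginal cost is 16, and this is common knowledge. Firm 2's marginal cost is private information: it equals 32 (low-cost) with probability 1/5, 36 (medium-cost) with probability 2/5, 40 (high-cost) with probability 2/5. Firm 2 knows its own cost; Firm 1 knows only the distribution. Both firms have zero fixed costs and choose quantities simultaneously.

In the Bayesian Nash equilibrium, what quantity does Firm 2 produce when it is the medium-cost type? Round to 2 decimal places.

54.40

Type-c best response for Firm 2: q₂(c) = (138 − c) − q₁/2.
Firm 1 maximizes expected profit; its first-order condition is 138 − q₁ − (1/2)E[q₂] − 16 = 0.
Substituting E[q₂] and solving: E[c₂] = 36.8, so q₁ = (138 − 2·16 + 36.8)/(3/2) = 95.2.
q₂(medium-cost) = (138 − 36 − (1/2)·95.2) = 54.4.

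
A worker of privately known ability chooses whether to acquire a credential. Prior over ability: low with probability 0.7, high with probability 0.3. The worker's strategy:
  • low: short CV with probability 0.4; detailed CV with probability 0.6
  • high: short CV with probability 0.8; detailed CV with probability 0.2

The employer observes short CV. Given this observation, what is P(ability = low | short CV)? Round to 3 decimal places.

0.538

P(short CV) = 0.7·0.4 + 0.3·0.8 = 0.52
P(low | short CV) = (0.7·0.4) / 0.52 = 0.28 / 0.52 = 0.538462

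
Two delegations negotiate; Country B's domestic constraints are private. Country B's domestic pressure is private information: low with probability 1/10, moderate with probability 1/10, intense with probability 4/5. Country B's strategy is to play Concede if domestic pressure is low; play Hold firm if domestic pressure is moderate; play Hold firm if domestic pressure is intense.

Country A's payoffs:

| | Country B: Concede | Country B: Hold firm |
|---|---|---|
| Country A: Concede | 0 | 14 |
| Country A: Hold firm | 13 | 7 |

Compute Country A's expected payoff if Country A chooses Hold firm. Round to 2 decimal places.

E[Hold firm] = 1/10·13 + 1/10·7 + 4/5·7 = 13/10 + 7/10 + 28/5 = 38/5

7.60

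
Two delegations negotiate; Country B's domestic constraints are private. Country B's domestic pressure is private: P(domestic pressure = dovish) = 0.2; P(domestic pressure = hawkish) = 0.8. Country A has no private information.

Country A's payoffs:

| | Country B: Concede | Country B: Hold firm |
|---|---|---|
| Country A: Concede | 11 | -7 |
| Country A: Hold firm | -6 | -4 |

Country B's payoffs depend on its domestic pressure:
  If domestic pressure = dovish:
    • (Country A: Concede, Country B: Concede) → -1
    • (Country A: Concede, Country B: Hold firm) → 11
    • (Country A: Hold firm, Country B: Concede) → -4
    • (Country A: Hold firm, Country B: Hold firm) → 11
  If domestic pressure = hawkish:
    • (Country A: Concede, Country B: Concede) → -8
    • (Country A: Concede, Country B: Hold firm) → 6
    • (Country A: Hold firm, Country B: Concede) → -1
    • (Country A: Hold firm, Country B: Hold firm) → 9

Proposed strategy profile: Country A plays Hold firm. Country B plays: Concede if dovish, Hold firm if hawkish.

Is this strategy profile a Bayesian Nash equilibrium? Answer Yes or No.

No

Country A plays Hold firm: E[Hold firm] = 0.2·(-6) + 0.8·(-4) = -4.4; E[Concede] = -3.4. Not best-responding. ✗
Country B (domestic pressure dovish), facing Hold firm: Concede gives -4, Hold firm gives 11. Proposed Concede is not best — profitable deviation exists. ✗
Country B (domestic pressure hawkish), facing Hold firm: Concede gives -1, Hold firm gives 9. Proposed Hold firm is best. ✓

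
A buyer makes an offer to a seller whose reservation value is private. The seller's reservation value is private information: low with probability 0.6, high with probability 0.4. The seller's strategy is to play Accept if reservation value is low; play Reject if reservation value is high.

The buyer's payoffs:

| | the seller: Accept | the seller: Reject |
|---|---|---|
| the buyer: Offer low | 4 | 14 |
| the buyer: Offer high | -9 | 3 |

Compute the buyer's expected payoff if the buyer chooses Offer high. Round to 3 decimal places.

E[Offer high] = 0.6·(-9) + 0.4·3 = (-5.4) + 1.2 = -4.2

-4.200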